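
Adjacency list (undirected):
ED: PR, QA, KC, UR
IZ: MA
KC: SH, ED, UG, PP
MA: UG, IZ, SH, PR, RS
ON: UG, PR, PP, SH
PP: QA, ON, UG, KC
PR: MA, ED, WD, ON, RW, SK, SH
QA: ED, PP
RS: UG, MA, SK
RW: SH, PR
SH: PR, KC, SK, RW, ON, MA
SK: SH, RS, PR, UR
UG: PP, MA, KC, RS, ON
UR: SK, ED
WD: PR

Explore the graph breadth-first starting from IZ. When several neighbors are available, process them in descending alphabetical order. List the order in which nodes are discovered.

IZ, MA, UG, SH, RS, PR, PP, ON, KC, SK, RW, WD, ED, QA, UR

Visit IZ; enqueue MA → queue [MA]
Visit MA; enqueue UG, SH, RS, PR → queue [UG, SH, RS, PR]
Visit UG; enqueue PP, ON, KC → queue [SH, RS, PR, PP, ON, KC]
Visit SH; enqueue SK, RW → queue [RS, PR, PP, ON, KC, SK, RW]
Visit RS → queue [PR, PP, ON, KC, SK, RW]
Visit PR; enqueue WD, ED → queue [PP, ON, KC, SK, RW, WD, ED]
Visit PP; enqueue QA → queue [ON, KC, SK, RW, WD, ED, QA]
Visit ON → queue [KC, SK, RW, WD, ED, QA]
Visit KC → queue [SK, RW, WD, ED, QA]
Visit SK; enqueue UR → queue [RW, WD, ED, QA, UR]
Visit RW → queue [WD, ED, QA, UR]
Visit WD → queue [ED, QA, UR]
Visit ED → queue [QA, UR]
Visit QA → queue [UR]
Visit UR → queue []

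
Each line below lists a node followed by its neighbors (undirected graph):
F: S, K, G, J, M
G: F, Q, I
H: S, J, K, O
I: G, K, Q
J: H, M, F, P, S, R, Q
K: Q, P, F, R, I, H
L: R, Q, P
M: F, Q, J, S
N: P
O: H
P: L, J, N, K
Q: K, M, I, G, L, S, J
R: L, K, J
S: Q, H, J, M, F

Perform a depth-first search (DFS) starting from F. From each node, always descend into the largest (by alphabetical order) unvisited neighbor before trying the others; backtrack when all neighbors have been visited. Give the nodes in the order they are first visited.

F, S, Q, M, J, R, L, P, N, K, I, G, H, O

Visit F
F → S
S → Q
Q → M
M → J
J → R
R → L
L → P
P → N
P → K
K → I
I → G
K → H
H → O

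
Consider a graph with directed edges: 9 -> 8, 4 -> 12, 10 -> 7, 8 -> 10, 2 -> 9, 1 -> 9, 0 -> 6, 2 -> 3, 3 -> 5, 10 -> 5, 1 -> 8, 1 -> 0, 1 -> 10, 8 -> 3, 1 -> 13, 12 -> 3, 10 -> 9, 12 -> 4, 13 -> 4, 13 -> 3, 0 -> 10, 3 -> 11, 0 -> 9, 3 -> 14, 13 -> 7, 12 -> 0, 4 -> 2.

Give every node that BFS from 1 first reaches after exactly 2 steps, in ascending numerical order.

3, 4, 5, 6, 7

Level 0: 1
Level 1: 0, 8, 9, 10, 13
Level 2: 3, 4, 5, 6, 7
Level 3: 2, 11, 12, 14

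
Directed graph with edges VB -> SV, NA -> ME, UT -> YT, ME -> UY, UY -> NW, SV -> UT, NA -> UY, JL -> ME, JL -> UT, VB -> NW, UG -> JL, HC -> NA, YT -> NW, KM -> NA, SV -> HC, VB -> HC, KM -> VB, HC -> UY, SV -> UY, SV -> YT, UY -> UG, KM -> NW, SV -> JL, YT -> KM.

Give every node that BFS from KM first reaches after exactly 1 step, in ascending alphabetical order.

Level 0: KM
Level 1: NA, NW, VB
Level 2: HC, ME, SV, UY
Level 3: JL, UG, UT, YT

NA, NW, VB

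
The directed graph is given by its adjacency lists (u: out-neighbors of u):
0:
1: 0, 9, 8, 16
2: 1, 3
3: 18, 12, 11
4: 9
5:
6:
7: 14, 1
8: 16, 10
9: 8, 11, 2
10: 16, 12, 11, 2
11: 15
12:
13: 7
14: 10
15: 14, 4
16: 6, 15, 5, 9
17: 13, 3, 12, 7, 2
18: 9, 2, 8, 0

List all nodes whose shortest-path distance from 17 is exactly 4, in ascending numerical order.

4, 5, 6

Level 0: 17
Level 1: 2, 3, 7, 12, 13
Level 2: 1, 11, 14, 18
Level 3: 0, 8, 9, 10, 15, 16
Level 4: 4, 5, 6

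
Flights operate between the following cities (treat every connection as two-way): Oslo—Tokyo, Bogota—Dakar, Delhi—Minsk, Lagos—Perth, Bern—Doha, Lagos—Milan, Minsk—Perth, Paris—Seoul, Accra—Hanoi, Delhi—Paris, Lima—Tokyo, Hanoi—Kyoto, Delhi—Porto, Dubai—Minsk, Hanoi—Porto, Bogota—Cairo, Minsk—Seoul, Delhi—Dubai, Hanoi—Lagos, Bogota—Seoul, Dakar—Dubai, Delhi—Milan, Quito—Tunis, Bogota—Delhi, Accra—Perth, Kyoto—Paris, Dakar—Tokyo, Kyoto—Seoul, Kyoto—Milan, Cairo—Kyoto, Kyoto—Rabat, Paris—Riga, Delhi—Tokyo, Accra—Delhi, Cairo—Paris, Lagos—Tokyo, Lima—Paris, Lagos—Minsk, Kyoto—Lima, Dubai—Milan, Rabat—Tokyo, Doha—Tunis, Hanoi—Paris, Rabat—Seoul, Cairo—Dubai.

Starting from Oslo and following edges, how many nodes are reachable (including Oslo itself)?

20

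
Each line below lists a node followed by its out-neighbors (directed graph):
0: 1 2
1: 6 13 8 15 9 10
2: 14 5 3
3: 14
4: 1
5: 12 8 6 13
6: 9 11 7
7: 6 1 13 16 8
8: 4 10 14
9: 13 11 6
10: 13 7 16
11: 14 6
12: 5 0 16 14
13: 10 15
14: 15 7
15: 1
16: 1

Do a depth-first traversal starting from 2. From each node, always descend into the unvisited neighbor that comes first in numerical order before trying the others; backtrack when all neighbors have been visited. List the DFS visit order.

2, 3, 14, 7, 1, 6, 9, 11, 13, 10, 16, 15, 8, 4, 5, 12, 0

Visit 2
2 → 3
3 → 14
14 → 7
7 → 1
1 → 6
6 → 9
9 → 11
9 → 13
13 → 10
10 → 16
13 → 15
1 → 8
8 → 4
2 → 5
5 → 12
12 → 0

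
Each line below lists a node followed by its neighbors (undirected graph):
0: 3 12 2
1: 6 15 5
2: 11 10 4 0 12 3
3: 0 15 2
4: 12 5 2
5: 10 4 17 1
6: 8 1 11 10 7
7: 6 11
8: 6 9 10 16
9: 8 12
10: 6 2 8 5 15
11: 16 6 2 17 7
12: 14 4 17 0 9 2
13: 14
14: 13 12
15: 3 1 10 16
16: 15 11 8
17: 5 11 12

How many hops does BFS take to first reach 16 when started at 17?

2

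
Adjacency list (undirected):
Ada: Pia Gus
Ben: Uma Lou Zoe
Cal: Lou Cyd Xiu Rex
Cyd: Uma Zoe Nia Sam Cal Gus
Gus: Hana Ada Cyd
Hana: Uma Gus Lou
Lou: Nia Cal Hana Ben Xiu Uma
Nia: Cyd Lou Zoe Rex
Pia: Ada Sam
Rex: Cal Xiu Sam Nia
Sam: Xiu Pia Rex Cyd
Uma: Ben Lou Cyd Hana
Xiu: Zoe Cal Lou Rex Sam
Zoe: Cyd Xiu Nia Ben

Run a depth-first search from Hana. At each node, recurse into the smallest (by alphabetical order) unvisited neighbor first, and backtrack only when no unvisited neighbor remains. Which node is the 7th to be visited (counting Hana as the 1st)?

Cal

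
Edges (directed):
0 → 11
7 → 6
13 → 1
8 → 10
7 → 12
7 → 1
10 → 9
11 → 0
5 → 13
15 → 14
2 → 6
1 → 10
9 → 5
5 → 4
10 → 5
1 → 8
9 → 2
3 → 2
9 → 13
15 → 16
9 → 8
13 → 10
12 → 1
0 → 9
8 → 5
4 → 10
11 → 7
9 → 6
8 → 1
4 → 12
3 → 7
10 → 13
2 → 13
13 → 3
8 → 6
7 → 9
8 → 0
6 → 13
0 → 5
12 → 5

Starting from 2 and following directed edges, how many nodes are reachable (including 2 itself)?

BFS from 2 visits: 2, 13, 6, 10, 3, 1, 9, 5, 7, 8, 4, 12, 0, 11
Reachable nodes: 14 of 17 total.

14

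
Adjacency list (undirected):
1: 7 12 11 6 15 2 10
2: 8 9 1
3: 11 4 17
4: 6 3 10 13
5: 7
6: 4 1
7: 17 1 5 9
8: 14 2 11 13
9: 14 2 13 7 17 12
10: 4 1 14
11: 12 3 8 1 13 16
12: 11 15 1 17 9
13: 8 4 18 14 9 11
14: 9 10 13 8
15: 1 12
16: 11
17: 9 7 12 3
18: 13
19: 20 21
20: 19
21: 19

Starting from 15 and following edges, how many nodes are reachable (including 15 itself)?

BFS from 15 visits: 15, 1, 12, 2, 6, 7, 10, 11, 9, 17, 8, 4, 5, 14, 3, 13, 16, 18
Reachable nodes: 18 of 21 total.

18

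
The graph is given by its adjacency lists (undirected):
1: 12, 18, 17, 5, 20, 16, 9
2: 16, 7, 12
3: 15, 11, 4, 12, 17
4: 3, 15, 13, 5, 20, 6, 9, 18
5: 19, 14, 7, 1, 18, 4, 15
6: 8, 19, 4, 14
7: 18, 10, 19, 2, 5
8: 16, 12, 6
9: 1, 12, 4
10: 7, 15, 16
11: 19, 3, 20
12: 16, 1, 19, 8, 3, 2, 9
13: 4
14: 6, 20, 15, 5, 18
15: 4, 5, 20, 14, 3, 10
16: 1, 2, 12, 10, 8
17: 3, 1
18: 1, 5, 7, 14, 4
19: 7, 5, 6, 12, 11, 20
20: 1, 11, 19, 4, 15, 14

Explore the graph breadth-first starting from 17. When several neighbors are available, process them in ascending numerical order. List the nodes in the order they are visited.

Visit 17; enqueue 1, 3 → queue [1, 3]
Visit 1; enqueue 5, 9, 12, 16, 18, 20 → queue [3, 5, 9, 12, 16, 18, 20]
Visit 3; enqueue 4, 11, 15 → queue [5, 9, 12, 16, 18, 20, 4, 11, 15]
Visit 5; enqueue 7, 14, 19 → queue [9, 12, 16, 18, 20, 4, 11, 15, 7, 14, 19]
Visit 9 → queue [12, 16, 18, 20, 4, 11, 15, 7, 14, 19]
Visit 12; enqueue 2, 8 → queue [16, 18, 20, 4, 11, 15, 7, 14, 19, 2, 8]
Visit 16; enqueue 10 → queue [18, 20, 4, 11, 15, 7, 14, 19, 2, 8, 10]
Visit 18 → queue [20, 4, 11, 15, 7, 14, 19, 2, 8, 10]
Visit 20 → queue [4, 11, 15, 7, 14, 19, 2, 8, 10]
Visit 4; enqueue 6, 13 → queue [11, 15, 7, 14, 19, 2, 8, 10, 6, 13]
Visit 11 → queue [15, 7, 14, 19, 2, 8, 10, 6, 13]
Visit 15 → queue [7, 14, 19, 2, 8, 10, 6, 13]
Visit 7 → queue [14, 19, 2, 8, 10, 6, 13]
Visit 14 → queue [19, 2, 8, 10, 6, 13]
Visit 19 → queue [2, 8, 10, 6, 13]
Visit 2 → queue [8, 10, 6, 13]
Visit 8 → queue [10, 6, 13]
Visit 10 → queue [6, 13]
Visit 6 → queue [13]
Visit 13 → queue []

17, 1, 3, 5, 9, 12, 16, 18, 20, 4, 11, 15, 7, 14, 19, 2, 8, 10, 6, 13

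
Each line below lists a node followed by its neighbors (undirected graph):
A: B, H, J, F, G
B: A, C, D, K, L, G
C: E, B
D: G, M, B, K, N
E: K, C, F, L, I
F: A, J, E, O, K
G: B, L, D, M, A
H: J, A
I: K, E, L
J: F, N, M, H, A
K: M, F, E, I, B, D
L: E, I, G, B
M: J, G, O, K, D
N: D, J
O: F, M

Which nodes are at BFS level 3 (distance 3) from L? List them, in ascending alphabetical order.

Level 0: L
Level 1: B, E, G, I
Level 2: A, C, D, F, K, M
Level 3: H, J, N, O

H, J, N, O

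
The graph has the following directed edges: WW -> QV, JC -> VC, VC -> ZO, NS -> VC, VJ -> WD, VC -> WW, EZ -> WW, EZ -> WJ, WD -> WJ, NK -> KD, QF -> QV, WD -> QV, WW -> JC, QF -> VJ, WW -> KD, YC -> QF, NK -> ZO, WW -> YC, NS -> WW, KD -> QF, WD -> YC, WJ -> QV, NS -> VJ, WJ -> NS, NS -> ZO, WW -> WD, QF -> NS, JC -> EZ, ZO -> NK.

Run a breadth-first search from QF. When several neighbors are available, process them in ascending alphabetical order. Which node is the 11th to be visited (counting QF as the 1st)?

Visit QF; enqueue NS, QV, VJ → queue [NS, QV, VJ]
Visit NS; enqueue VC, WW, ZO → queue [QV, VJ, VC, WW, ZO]
Visit QV → queue [VJ, VC, WW, ZO]
Visit VJ; enqueue WD → queue [VC, WW, ZO, WD]
Visit VC → queue [WW, ZO, WD]
Visit WW; enqueue JC, KD, YC → queue [ZO, WD, JC, KD, YC]
Visit ZO; enqueue NK → queue [WD, JC, KD, YC, NK]
Visit WD; enqueue WJ → queue [JC, KD, YC, NK, WJ]
Visit JC; enqueue EZ → queue [KD, YC, NK, WJ, EZ]
Visit KD → queue [YC, NK, WJ, EZ]
Visit YC → queue [NK, WJ, EZ]
Visit NK → queue [WJ, EZ]
Visit WJ → queue [EZ]
Visit EZ → queue []

Visit order: QF, NS, QV, VJ, VC, WW, ZO, WD, JC, KD, YC, NK, WJ, EZ

YC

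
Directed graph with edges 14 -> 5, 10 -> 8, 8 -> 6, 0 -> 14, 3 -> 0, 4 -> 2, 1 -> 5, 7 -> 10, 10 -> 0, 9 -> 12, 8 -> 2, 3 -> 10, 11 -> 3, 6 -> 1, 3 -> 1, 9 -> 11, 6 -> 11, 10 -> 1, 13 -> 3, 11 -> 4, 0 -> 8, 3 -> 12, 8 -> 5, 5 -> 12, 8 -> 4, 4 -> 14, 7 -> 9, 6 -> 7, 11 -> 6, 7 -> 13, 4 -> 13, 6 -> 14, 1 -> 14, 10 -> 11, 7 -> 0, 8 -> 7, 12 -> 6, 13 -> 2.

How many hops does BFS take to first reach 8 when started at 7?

Level 0: 7
Level 1: 0, 9, 10, 13
Level 2: 1, 2, 3, 8, 11, 12, 14
Level 3: 4, 5, 6
8 first appears at level 2.

2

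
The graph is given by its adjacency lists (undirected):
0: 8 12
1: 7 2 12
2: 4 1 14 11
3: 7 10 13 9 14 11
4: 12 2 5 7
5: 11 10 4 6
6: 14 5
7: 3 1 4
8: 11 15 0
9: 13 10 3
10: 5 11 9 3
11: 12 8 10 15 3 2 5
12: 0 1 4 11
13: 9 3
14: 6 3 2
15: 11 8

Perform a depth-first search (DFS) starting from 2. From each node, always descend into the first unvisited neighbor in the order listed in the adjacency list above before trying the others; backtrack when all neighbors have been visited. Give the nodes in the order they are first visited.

2, 4, 12, 0, 8, 11, 10, 5, 6, 14, 3, 7, 1, 13, 9, 15

Visit 2
2 → 4
4 → 12
12 → 0
0 → 8
8 → 11
11 → 10
10 → 5
5 → 6
6 → 14
14 → 3
3 → 7
7 → 1
3 → 13
13 → 9
11 → 15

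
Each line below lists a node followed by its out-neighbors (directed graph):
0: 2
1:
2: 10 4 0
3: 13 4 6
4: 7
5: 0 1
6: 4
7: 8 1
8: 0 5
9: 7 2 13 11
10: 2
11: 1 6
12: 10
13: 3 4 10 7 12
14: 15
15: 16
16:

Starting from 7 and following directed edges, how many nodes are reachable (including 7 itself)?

8

BFS from 7 visits: 7, 1, 8, 0, 5, 2, 4, 10
Reachable nodes: 8 of 17 total.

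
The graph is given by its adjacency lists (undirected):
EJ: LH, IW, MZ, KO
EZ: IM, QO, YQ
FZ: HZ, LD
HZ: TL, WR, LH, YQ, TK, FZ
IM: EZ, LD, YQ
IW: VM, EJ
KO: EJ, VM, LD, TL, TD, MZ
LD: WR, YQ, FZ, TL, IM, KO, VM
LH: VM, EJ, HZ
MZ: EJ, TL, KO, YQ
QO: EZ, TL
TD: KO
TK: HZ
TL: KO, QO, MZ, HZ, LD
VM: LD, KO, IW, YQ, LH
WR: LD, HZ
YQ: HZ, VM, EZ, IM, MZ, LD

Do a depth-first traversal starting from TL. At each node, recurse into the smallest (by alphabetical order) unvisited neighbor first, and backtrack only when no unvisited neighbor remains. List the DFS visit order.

TL, HZ, FZ, LD, IM, EZ, QO, YQ, MZ, EJ, IW, VM, KO, TD, LH, WR, TK

Visit TL
TL → HZ
HZ → FZ
FZ → LD
LD → IM
IM → EZ
EZ → QO
EZ → YQ
YQ → MZ
MZ → EJ
EJ → IW
IW → VM
VM → KO
KO → TD
VM → LH
LD → WR
HZ → TK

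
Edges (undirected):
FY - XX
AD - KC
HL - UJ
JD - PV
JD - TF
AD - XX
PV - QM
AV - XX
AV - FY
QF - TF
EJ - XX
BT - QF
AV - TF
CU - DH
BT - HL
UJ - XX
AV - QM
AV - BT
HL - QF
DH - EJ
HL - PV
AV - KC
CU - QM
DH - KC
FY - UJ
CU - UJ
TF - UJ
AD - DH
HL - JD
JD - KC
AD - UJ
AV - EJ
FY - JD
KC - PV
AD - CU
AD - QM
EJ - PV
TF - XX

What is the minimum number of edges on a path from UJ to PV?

Level 0: UJ
Level 1: AD, CU, FY, HL, TF, XX
Level 2: AV, BT, DH, EJ, JD, KC, PV, QF, QM
PV first appears at level 2.

2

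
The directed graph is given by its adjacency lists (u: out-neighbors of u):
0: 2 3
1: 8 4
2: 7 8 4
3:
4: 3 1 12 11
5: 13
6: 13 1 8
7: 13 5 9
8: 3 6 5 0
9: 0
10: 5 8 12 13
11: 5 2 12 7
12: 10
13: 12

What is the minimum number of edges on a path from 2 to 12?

Level 0: 2
Level 1: 4, 7, 8
Level 2: 0, 1, 3, 5, 6, 9, 11, 12, 13
Level 3: 10
12 first appears at level 2.

2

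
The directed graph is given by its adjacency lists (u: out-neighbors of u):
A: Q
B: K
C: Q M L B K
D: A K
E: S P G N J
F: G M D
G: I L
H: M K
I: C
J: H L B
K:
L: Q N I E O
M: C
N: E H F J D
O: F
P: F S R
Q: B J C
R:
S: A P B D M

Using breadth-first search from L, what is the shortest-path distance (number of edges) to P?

2

Level 0: L
Level 1: E, I, N, O, Q
Level 2: B, C, D, F, G, H, J, P, S
Level 3: A, K, M, R
P first appears at level 2.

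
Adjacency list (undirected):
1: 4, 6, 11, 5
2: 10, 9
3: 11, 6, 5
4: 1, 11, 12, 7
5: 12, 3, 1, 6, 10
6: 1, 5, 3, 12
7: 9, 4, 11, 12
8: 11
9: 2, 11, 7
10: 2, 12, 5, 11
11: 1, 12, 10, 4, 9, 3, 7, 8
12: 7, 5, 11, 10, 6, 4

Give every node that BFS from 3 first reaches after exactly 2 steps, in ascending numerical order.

1, 4, 7, 8, 9, 10, 12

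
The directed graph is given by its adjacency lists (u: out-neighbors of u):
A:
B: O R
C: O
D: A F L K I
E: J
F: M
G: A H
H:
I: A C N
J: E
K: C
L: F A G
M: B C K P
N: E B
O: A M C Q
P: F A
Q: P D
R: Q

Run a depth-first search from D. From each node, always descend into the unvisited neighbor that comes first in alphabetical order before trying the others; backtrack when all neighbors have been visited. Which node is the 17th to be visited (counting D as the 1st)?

G

Visit D
D → A
D → F
F → M
M → B
B → O
O → C
O → Q
Q → P
B → R
M → K
D → I
I → N
N → E
E → J
D → L
L → G
G → H

Visit order: D, A, F, M, B, O, C, Q, P, R, K, I, N, E, J, L, G, H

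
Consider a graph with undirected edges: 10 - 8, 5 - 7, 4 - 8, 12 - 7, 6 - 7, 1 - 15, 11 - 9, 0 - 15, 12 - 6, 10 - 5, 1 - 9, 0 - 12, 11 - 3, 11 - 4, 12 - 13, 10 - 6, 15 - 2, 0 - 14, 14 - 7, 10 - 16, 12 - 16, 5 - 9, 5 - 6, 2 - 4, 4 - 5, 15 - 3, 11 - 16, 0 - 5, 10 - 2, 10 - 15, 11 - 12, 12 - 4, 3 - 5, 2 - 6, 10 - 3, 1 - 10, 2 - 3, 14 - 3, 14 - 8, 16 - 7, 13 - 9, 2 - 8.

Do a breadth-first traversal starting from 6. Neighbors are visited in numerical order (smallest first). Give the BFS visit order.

Visit 6; enqueue 2, 5, 7, 10, 12 → queue [2, 5, 7, 10, 12]
Visit 2; enqueue 3, 4, 8, 15 → queue [5, 7, 10, 12, 3, 4, 8, 15]
Visit 5; enqueue 0, 9 → queue [7, 10, 12, 3, 4, 8, 15, 0, 9]
Visit 7; enqueue 14, 16 → queue [10, 12, 3, 4, 8, 15, 0, 9, 14, 16]
Visit 10; enqueue 1 → queue [12, 3, 4, 8, 15, 0, 9, 14, 16, 1]
Visit 12; enqueue 11, 13 → queue [3, 4, 8, 15, 0, 9, 14, 16, 1, 11, 13]
Visit 3 → queue [4, 8, 15, 0, 9, 14, 16, 1, 11, 13]
Visit 4 → queue [8, 15, 0, 9, 14, 16, 1, 11, 13]
Visit 8 → queue [15, 0, 9, 14, 16, 1, 11, 13]
Visit 15 → queue [0, 9, 14, 16, 1, 11, 13]
Visit 0 → queue [9, 14, 16, 1, 11, 13]
Visit 9 → queue [14, 16, 1, 11, 13]
Visit 14 → queue [16, 1, 11, 13]
Visit 16 → queue [1, 11, 13]
Visit 1 → queue [11, 13]
Visit 11 → queue [13]
Visit 13 → queue []

6, 2, 5, 7, 10, 12, 3, 4, 8, 15, 0, 9, 14, 16, 1, 11, 13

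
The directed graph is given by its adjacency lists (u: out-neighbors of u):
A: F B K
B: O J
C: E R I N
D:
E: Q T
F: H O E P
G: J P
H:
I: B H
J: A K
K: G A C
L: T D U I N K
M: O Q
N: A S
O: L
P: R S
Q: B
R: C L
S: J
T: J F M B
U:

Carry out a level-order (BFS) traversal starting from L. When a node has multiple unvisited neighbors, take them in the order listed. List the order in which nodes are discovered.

Visit L; enqueue T, D, U, I, N, K → queue [T, D, U, I, N, K]
Visit T; enqueue J, F, M, B → queue [D, U, I, N, K, J, F, M, B]
Visit D → queue [U, I, N, K, J, F, M, B]
Visit U → queue [I, N, K, J, F, M, B]
Visit I; enqueue H → queue [N, K, J, F, M, B, H]
Visit N; enqueue A, S → queue [K, J, F, M, B, H, A, S]
Visit K; enqueue G, C → queue [J, F, M, B, H, A, S, G, C]
Visit J → queue [F, M, B, H, A, S, G, C]
Visit F; enqueue O, E, P → queue [M, B, H, A, S, G, C, O, E, P]
Visit M; enqueue Q → queue [B, H, A, S, G, C, O, E, P, Q]
Visit B → queue [H, A, S, G, C, O, E, P, Q]
Visit H → queue [A, S, G, C, O, E, P, Q]
Visit A → queue [S, G, C, O, E, P, Q]
Visit S → queue [G, C, O, E, P, Q]
Visit G → queue [C, O, E, P, Q]
Visit C; enqueue R → queue [O, E, P, Q, R]
Visit O → queue [E, P, Q, R]
Visit E → queue [P, Q, R]
Visit P → queue [Q, R]
Visit Q → queue [R]
Visit R → queue []

L T D U I N K J F M B H A S G C O E P Q R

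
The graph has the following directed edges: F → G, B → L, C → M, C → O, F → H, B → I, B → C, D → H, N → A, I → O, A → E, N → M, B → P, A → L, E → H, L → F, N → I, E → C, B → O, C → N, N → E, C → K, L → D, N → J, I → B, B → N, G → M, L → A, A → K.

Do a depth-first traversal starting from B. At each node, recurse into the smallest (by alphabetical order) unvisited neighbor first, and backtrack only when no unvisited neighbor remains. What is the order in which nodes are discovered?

Visit B
B → C
C → K
C → M
C → N
N → A
A → E
E → H
A → L
L → D
L → F
F → G
N → I
I → O
N → J
B → P

B, C, K, M, N, A, E, H, L, D, F, G, I, O, J, P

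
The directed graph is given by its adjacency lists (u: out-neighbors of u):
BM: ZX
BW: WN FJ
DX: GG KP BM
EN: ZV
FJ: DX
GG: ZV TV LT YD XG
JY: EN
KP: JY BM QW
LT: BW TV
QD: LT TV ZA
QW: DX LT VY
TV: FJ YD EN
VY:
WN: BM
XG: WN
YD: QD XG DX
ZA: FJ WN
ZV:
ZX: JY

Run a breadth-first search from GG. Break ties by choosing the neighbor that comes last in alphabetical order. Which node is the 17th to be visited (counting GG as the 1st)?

Visit GG; enqueue ZV, YD, XG, TV, LT → queue [ZV, YD, XG, TV, LT]
Visit ZV → queue [YD, XG, TV, LT]
Visit YD; enqueue QD, DX → queue [XG, TV, LT, QD, DX]
Visit XG; enqueue WN → queue [TV, LT, QD, DX, WN]
Visit TV; enqueue FJ, EN → queue [LT, QD, DX, WN, FJ, EN]
Visit LT; enqueue BW → queue [QD, DX, WN, FJ, EN, BW]
Visit QD; enqueue ZA → queue [DX, WN, FJ, EN, BW, ZA]
Visit DX; enqueue KP, BM → queue [WN, FJ, EN, BW, ZA, KP, BM]
Visit WN → queue [FJ, EN, BW, ZA, KP, BM]
Visit FJ → queue [EN, BW, ZA, KP, BM]
Visit EN → queue [BW, ZA, KP, BM]
Visit BW → queue [ZA, KP, BM]
Visit ZA → queue [KP, BM]
Visit KP; enqueue QW, JY → queue [BM, QW, JY]
Visit BM; enqueue ZX → queue [QW, JY, ZX]
Visit QW; enqueue VY → queue [JY, ZX, VY]
Visit JY → queue [ZX, VY]
Visit ZX → queue [VY]
Visit VY → queue []

Visit order: GG, ZV, YD, XG, TV, LT, QD, DX, WN, FJ, EN, BW, ZA, KP, BM, QW, JY, ZX, VY

JY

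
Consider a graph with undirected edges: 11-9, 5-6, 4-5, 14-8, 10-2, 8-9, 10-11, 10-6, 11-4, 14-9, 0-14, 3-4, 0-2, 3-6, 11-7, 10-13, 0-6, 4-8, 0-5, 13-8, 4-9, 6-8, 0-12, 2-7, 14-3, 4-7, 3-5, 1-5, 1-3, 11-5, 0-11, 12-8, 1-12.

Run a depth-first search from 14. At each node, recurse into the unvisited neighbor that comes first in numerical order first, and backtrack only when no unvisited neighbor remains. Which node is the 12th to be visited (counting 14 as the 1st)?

Visit 14
14 → 0
0 → 2
2 → 7
7 → 4
4 → 3
3 → 1
1 → 5
5 → 6
6 → 8
8 → 9
9 → 11
11 → 10
10 → 13
8 → 12

Visit order: 14, 0, 2, 7, 4, 3, 1, 5, 6, 8, 9, 11, 10, 13, 12

11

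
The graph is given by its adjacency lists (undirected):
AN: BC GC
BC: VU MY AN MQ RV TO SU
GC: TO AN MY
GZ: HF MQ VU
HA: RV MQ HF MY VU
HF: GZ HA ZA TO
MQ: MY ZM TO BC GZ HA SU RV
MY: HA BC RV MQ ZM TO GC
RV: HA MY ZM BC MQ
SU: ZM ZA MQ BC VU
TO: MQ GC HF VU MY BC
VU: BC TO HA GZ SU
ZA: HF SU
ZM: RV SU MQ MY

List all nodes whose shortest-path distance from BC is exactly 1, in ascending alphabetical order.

Level 0: BC
Level 1: AN, MQ, MY, RV, SU, TO, VU
Level 2: GC, GZ, HA, HF, ZA, ZM

AN, MQ, MY, RV, SU, TO, VU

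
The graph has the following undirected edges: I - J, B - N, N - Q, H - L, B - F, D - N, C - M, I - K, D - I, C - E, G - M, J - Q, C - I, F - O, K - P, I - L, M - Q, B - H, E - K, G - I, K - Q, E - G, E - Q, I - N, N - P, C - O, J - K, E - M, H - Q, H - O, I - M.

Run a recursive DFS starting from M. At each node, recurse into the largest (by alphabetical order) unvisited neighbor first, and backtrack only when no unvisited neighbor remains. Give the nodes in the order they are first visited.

Visit M
M → Q
Q → N
N → P
P → K
K → J
J → I
I → L
L → H
H → O
O → F
F → B
O → C
C → E
E → G
I → D

M → Q → N → P → K → J → I → L → H → O → F → B → C → E → G → D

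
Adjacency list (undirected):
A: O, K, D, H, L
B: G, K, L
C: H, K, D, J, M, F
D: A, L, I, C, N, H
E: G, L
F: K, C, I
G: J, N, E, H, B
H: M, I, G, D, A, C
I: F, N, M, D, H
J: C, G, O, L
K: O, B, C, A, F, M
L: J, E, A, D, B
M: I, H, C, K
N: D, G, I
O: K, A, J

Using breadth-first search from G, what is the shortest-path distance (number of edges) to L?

2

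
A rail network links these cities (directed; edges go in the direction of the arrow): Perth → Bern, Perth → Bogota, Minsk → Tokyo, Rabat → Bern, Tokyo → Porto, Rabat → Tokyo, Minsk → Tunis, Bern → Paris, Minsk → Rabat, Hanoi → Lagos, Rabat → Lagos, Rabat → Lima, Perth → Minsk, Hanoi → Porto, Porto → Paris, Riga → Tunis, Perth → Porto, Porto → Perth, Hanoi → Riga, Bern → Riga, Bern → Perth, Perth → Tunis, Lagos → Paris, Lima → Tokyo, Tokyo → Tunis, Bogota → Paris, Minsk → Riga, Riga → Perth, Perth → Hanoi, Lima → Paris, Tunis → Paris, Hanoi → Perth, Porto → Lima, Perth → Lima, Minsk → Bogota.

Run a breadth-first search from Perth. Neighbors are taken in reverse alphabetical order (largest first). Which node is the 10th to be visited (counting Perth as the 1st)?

Tokyo

Visit Perth; enqueue Tunis, Porto, Minsk, Lima, Hanoi, Bogota, Bern → queue [Tunis, Porto, Minsk, Lima, Hanoi, Bogota, Bern]
Visit Tunis; enqueue Paris → queue [Porto, Minsk, Lima, Hanoi, Bogota, Bern, Paris]
Visit Porto → queue [Minsk, Lima, Hanoi, Bogota, Bern, Paris]
Visit Minsk; enqueue Tokyo, Riga, Rabat → queue [Lima, Hanoi, Bogota, Bern, Paris, Tokyo, Riga, Rabat]
Visit Lima → queue [Hanoi, Bogota, Bern, Paris, Tokyo, Riga, Rabat]
Visit Hanoi; enqueue Lagos → queue [Bogota, Bern, Paris, Tokyo, Riga, Rabat, Lagos]
Visit Bogota → queue [Bern, Paris, Tokyo, Riga, Rabat, Lagos]
Visit Bern → queue [Paris, Tokyo, Riga, Rabat, Lagos]
Visit Paris → queue [Tokyo, Riga, Rabat, Lagos]
Visit Tokyo → queue [Riga, Rabat, Lagos]
Visit Riga → queue [Rabat, Lagos]
Visit Rabat → queue [Lagos]
Visit Lagos → queue []

Visit order: Perth, Tunis, Porto, Minsk, Lima, Hanoi, Bogota, Bern, Paris, Tokyo, Riga, Rabat, Lagos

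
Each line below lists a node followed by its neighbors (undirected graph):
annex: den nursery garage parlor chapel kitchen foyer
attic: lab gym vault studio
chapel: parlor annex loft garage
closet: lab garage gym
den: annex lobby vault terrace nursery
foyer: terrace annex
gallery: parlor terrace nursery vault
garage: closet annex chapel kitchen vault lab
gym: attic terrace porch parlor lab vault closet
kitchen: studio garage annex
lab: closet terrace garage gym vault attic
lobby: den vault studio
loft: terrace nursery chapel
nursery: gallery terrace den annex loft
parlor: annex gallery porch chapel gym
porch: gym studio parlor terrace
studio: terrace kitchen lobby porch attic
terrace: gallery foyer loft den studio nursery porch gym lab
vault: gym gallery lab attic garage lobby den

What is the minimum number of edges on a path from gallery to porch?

2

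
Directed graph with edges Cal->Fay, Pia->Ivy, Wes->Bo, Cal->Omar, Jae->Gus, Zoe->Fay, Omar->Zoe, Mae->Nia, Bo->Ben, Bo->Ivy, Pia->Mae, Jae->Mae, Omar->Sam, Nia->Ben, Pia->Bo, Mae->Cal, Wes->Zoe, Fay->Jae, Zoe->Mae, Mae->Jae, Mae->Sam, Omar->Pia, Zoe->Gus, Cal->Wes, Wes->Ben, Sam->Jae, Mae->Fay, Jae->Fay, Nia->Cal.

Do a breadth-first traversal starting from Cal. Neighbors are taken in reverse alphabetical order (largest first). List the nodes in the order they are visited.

Cal → Wes → Omar → Fay → Zoe → Bo → Ben → Sam → Pia → Jae → Mae → Gus → Ivy → Nia

Visit Cal; enqueue Wes, Omar, Fay → queue [Wes, Omar, Fay]
Visit Wes; enqueue Zoe, Bo, Ben → queue [Omar, Fay, Zoe, Bo, Ben]
Visit Omar; enqueue Sam, Pia → queue [Fay, Zoe, Bo, Ben, Sam, Pia]
Visit Fay; enqueue Jae → queue [Zoe, Bo, Ben, Sam, Pia, Jae]
Visit Zoe; enqueue Mae, Gus → queue [Bo, Ben, Sam, Pia, Jae, Mae, Gus]
Visit Bo; enqueue Ivy → queue [Ben, Sam, Pia, Jae, Mae, Gus, Ivy]
Visit Ben → queue [Sam, Pia, Jae, Mae, Gus, Ivy]
Visit Sam → queue [Pia, Jae, Mae, Gus, Ivy]
Visit Pia → queue [Jae, Mae, Gus, Ivy]
Visit Jae → queue [Mae, Gus, Ivy]
Visit Mae; enqueue Nia → queue [Gus, Ivy, Nia]
Visit Gus → queue [Ivy, Nia]
Visit Ivy → queue [Nia]
Visit Nia → queue []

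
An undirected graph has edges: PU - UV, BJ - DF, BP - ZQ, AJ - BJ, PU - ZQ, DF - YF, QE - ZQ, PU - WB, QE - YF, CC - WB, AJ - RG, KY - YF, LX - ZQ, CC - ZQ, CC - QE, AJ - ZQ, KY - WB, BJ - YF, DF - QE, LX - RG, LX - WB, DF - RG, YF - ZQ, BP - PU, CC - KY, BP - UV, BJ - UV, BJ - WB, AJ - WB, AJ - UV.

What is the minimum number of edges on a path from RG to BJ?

2

Level 0: RG
Level 1: AJ, DF, LX
Level 2: BJ, QE, UV, WB, YF, ZQ
Level 3: BP, CC, KY, PU
BJ first appears at level 2.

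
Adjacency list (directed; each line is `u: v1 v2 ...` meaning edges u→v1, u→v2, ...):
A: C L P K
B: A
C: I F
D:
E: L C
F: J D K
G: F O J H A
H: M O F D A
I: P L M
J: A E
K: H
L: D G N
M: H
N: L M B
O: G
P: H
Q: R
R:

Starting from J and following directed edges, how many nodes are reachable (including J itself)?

16

BFS from J visits: J, A, E, C, K, L, P, F, I, H, D, G, N, M, O, B
Reachable nodes: 16 of 18 total.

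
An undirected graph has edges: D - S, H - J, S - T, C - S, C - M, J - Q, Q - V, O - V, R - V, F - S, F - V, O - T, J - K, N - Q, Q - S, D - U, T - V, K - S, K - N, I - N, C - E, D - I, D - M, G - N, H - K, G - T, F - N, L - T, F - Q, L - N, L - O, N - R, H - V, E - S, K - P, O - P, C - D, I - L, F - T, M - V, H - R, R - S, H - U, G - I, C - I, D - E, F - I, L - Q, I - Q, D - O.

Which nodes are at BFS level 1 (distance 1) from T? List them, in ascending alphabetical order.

Level 0: T
Level 1: F, G, L, O, S, V
Level 2: C, D, E, H, I, K, M, N, P, Q, R
Level 3: J, U

F, G, L, O, S, V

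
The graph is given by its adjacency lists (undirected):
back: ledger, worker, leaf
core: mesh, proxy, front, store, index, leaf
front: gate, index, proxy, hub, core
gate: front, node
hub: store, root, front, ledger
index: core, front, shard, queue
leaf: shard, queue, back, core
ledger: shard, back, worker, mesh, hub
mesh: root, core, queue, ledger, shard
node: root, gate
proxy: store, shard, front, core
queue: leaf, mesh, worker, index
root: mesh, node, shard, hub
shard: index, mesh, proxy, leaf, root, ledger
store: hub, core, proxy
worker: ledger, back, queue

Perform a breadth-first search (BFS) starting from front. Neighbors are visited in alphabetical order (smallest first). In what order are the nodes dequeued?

Visit front; enqueue core, gate, hub, index, proxy → queue [core, gate, hub, index, proxy]
Visit core; enqueue leaf, mesh, store → queue [gate, hub, index, proxy, leaf, mesh, store]
Visit gate; enqueue node → queue [hub, index, proxy, leaf, mesh, store, node]
Visit hub; enqueue ledger, root → queue [index, proxy, leaf, mesh, store, node, ledger, root]
Visit index; enqueue queue, shard → queue [proxy, leaf, mesh, store, node, ledger, root, queue, shard]
Visit proxy → queue [leaf, mesh, store, node, ledger, root, queue, shard]
Visit leaf; enqueue back → queue [mesh, store, node, ledger, root, queue, shard, back]
Visit mesh → queue [store, node, ledger, root, queue, shard, back]
Visit store → queue [node, ledger, root, queue, shard, back]
Visit node → queue [ledger, root, queue, shard, back]
Visit ledger; enqueue worker → queue [root, queue, shard, back, worker]
Visit root → queue [queue, shard, back, worker]
Visit queue → queue [shard, back, worker]
Visit shard → queue [back, worker]
Visit back → queue [worker]
Visit worker → queue []

front, core, gate, hub, index, proxy, leaf, mesh, store, node, ledger, root, queue, shard, back, worker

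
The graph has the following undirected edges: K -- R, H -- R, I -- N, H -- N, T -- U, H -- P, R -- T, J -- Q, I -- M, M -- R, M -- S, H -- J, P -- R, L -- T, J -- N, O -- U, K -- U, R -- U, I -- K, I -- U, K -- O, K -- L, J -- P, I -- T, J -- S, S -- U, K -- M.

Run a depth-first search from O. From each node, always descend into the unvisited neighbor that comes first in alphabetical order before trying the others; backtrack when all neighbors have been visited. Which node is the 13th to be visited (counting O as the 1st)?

T

Visit O
O → K
K → I
I → M
M → R
R → H
H → J
J → N
J → P
J → Q
J → S
S → U
U → T
T → L

Visit order: O, K, I, M, R, H, J, N, P, Q, S, U, T, L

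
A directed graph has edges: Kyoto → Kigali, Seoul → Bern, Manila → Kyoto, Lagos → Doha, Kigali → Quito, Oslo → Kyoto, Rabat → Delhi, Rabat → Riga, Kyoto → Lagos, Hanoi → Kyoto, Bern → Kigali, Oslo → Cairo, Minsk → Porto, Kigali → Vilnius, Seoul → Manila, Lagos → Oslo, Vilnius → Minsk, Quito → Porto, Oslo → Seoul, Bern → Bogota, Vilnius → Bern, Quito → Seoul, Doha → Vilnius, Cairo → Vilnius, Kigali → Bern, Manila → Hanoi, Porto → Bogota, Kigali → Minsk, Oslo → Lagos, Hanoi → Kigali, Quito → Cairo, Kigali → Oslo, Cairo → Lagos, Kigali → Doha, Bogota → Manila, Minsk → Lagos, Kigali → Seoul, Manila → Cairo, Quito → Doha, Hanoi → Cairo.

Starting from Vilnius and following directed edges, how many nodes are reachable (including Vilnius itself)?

15

BFS from Vilnius visits: Vilnius, Bern, Minsk, Bogota, Kigali, Lagos, Porto, Manila, Doha, Oslo, Quito, Seoul, Cairo, Hanoi, Kyoto
Reachable nodes: 15 of 18 total.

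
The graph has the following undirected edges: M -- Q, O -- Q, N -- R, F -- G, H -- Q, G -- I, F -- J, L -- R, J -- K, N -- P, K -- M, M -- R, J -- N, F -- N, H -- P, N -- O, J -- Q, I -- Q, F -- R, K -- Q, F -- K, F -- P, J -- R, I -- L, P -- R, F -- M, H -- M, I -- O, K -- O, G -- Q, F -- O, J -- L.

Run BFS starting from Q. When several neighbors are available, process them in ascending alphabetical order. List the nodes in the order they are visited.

Q, G, H, I, J, K, M, O, F, P, L, N, R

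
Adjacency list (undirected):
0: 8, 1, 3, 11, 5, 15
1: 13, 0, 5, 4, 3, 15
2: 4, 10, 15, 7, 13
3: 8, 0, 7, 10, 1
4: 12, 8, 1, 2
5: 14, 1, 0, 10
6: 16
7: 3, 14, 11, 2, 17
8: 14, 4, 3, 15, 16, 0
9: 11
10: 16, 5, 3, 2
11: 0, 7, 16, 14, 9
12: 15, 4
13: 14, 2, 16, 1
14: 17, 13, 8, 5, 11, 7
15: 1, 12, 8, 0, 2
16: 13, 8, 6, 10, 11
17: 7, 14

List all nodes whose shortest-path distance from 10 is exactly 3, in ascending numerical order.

9, 12, 17

Level 0: 10
Level 1: 2, 3, 5, 16
Level 2: 0, 1, 4, 6, 7, 8, 11, 13, 14, 15
Level 3: 9, 12, 17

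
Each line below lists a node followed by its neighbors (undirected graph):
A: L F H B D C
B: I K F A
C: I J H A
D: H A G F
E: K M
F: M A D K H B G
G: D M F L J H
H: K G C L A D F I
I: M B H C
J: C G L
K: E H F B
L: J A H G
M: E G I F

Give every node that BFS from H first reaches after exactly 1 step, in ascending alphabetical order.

Level 0: H
Level 1: A, C, D, F, G, I, K, L
Level 2: B, E, J, M

A, C, D, F, G, I, K, L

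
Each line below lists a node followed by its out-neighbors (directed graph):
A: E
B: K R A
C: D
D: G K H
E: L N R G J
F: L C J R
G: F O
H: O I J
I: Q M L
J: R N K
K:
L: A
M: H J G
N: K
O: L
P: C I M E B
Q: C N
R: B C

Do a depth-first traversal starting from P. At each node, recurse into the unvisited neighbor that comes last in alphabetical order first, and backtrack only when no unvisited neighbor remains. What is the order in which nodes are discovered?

P, M, J, R, C, D, K, H, O, L, A, E, N, G, F, I, Q, B

Visit P
P → M
M → J
J → R
R → C
C → D
D → K
D → H
H → O
O → L
L → A
A → E
E → N
E → G
G → F
H → I
I → Q
R → B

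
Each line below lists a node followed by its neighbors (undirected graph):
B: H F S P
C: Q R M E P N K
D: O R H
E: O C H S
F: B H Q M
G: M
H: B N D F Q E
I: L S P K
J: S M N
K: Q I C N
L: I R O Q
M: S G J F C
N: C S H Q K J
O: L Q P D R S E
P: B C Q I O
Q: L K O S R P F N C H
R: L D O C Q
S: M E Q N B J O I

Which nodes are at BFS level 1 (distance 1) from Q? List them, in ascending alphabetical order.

C, F, H, K, L, N, O, P, R, S

Level 0: Q
Level 1: C, F, H, K, L, N, O, P, R, S
Level 2: B, D, E, I, J, M
Level 3: G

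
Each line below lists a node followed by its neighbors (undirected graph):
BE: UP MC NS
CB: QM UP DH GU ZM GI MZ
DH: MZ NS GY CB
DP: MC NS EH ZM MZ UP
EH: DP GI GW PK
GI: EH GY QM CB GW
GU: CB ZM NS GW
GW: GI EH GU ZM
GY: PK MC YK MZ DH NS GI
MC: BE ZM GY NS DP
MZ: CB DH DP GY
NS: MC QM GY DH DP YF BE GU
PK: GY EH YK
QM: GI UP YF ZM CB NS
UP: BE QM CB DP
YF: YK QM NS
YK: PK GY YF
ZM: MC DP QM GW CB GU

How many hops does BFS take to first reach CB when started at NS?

Level 0: NS
Level 1: BE, DH, DP, GU, GY, MC, QM, YF
Level 2: CB, EH, GI, GW, MZ, PK, UP, YK, ZM
CB first appears at level 2.

2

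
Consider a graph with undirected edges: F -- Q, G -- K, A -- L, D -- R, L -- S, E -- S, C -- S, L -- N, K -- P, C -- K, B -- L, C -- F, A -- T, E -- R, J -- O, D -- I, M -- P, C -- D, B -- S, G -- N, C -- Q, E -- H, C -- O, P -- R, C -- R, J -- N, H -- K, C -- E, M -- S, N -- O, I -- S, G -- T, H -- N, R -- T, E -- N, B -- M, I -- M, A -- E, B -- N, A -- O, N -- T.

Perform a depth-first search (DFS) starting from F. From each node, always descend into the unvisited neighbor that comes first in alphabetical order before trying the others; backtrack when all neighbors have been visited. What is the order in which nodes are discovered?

Visit F
F → C
C → D
D → I
I → M
M → B
B → L
L → A
A → E
E → H
H → K
K → G
G → N
N → J
J → O
N → T
T → R
R → P
E → S
C → Q

F → C → D → I → M → B → L → A → E → H → K → G → N → J → O → T → R → P → S → Q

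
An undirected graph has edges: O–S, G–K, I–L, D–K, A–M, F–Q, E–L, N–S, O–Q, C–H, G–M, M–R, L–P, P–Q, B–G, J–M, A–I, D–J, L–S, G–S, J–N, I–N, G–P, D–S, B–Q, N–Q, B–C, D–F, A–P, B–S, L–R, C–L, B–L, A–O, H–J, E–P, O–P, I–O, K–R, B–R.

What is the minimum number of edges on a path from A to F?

3

Level 0: A
Level 1: I, M, O, P
Level 2: E, G, J, L, N, Q, R, S
Level 3: B, C, D, F, H, K
F first appears at level 3.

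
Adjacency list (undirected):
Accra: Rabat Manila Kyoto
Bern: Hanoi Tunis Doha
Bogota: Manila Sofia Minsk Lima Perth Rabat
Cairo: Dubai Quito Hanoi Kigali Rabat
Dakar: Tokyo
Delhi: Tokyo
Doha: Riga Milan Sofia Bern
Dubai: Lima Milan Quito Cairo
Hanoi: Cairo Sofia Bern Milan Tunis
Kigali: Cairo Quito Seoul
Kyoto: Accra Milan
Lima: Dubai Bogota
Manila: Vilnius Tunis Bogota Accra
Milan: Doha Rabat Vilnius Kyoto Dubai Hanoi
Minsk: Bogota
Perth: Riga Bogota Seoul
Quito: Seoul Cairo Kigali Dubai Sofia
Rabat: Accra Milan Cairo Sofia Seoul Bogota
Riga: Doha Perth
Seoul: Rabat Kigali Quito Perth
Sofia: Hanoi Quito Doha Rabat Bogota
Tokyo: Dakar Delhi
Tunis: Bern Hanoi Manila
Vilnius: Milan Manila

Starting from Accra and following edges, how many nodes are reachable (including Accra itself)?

BFS from Accra visits: Accra, Rabat, Manila, Kyoto, Sofia, Seoul, Milan, Cairo, Bogota, Vilnius, Tunis, Quito, Hanoi, Doha, Perth, Kigali, Dubai, Minsk, Lima, Bern, Riga
Reachable nodes: 21 of 24 total.

21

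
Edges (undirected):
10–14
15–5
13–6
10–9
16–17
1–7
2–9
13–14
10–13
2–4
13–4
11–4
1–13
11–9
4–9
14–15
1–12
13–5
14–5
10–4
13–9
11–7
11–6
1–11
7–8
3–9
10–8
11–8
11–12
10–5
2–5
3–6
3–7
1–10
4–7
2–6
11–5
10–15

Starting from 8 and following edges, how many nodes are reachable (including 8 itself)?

15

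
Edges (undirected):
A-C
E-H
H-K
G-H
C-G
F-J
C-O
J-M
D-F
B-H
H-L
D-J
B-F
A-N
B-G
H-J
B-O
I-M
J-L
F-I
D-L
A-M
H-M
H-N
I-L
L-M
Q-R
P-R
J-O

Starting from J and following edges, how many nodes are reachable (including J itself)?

BFS from J visits: J, D, F, H, L, M, O, B, I, E, G, K, N, A, C
Reachable nodes: 15 of 18 total.

15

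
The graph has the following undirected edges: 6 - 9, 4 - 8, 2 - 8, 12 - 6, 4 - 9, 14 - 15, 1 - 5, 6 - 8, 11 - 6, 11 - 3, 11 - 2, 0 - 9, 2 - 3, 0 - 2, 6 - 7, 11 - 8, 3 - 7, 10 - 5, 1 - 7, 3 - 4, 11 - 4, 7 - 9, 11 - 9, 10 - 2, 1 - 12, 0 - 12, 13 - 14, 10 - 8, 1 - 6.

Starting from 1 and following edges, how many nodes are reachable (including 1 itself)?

13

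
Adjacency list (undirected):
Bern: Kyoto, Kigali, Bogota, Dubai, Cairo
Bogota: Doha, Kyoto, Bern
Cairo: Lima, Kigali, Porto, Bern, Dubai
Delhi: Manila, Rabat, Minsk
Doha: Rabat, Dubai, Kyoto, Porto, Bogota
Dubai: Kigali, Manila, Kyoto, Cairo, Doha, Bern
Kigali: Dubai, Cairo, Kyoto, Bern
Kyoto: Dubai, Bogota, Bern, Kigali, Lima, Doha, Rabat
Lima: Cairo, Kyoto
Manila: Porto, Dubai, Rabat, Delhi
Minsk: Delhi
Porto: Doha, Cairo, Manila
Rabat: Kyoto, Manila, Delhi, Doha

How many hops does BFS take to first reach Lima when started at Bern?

2

Level 0: Bern
Level 1: Bogota, Cairo, Dubai, Kigali, Kyoto
Level 2: Doha, Lima, Manila, Porto, Rabat
Level 3: Delhi
Level 4: Minsk
Lima first appears at level 2.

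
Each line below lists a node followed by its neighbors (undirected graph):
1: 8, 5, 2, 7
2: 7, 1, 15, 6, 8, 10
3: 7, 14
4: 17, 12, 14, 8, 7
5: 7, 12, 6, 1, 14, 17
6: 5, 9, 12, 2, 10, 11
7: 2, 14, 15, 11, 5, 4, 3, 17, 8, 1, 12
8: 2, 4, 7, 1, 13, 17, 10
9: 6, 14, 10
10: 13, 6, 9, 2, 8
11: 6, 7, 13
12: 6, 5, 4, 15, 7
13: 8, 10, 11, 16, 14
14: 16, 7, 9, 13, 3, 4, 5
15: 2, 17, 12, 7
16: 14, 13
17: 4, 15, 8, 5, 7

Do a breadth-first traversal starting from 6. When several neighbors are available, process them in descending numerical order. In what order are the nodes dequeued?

Visit 6; enqueue 12, 11, 10, 9, 5, 2 → queue [12, 11, 10, 9, 5, 2]
Visit 12; enqueue 15, 7, 4 → queue [11, 10, 9, 5, 2, 15, 7, 4]
Visit 11; enqueue 13 → queue [10, 9, 5, 2, 15, 7, 4, 13]
Visit 10; enqueue 8 → queue [9, 5, 2, 15, 7, 4, 13, 8]
Visit 9; enqueue 14 → queue [5, 2, 15, 7, 4, 13, 8, 14]
Visit 5; enqueue 17, 1 → queue [2, 15, 7, 4, 13, 8, 14, 17, 1]
Visit 2 → queue [15, 7, 4, 13, 8, 14, 17, 1]
Visit 15 → queue [7, 4, 13, 8, 14, 17, 1]
Visit 7; enqueue 3 → queue [4, 13, 8, 14, 17, 1, 3]
Visit 4 → queue [13, 8, 14, 17, 1, 3]
Visit 13; enqueue 16 → queue [8, 14, 17, 1, 3, 16]
Visit 8 → queue [14, 17, 1, 3, 16]
Visit 14 → queue [17, 1, 3, 16]
Visit 17 → queue [1, 3, 16]
Visit 1 → queue [3, 16]
Visit 3 → queue [16]
Visit 16 → queue []

6 -> 12 -> 11 -> 10 -> 9 -> 5 -> 2 -> 15 -> 7 -> 4 -> 13 -> 8 -> 14 -> 17 -> 1 -> 3 -> 16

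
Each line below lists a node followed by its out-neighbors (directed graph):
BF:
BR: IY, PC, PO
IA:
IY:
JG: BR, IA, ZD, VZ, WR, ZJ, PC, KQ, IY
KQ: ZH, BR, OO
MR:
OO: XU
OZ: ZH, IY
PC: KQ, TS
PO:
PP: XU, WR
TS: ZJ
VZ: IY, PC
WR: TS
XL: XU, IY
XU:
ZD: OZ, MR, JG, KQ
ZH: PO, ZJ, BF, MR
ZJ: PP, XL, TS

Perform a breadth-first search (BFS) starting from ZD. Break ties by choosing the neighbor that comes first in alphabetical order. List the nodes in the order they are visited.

ZD, JG, KQ, MR, OZ, BR, IA, IY, PC, VZ, WR, ZJ, OO, ZH, PO, TS, PP, XL, XU, BF

Visit ZD; enqueue JG, KQ, MR, OZ → queue [JG, KQ, MR, OZ]
Visit JG; enqueue BR, IA, IY, PC, VZ, WR, ZJ → queue [KQ, MR, OZ, BR, IA, IY, PC, VZ, WR, ZJ]
Visit KQ; enqueue OO, ZH → queue [MR, OZ, BR, IA, IY, PC, VZ, WR, ZJ, OO, ZH]
Visit MR → queue [OZ, BR, IA, IY, PC, VZ, WR, ZJ, OO, ZH]
Visit OZ → queue [BR, IA, IY, PC, VZ, WR, ZJ, OO, ZH]
Visit BR; enqueue PO → queue [IA, IY, PC, VZ, WR, ZJ, OO, ZH, PO]
Visit IA → queue [IY, PC, VZ, WR, ZJ, OO, ZH, PO]
Visit IY → queue [PC, VZ, WR, ZJ, OO, ZH, PO]
Visit PC; enqueue TS → queue [VZ, WR, ZJ, OO, ZH, PO, TS]
Visit VZ → queue [WR, ZJ, OO, ZH, PO, TS]
Visit WR → queue [ZJ, OO, ZH, PO, TS]
Visit ZJ; enqueue PP, XL → queue [OO, ZH, PO, TS, PP, XL]
Visit OO; enqueue XU → queue [ZH, PO, TS, PP, XL, XU]
Visit ZH; enqueue BF → queue [PO, TS, PP, XL, XU, BF]
Visit PO → queue [TS, PP, XL, XU, BF]
Visit TS → queue [PP, XL, XU, BF]
Visit PP → queue [XL, XU, BF]
Visit XL → queue [XU, BF]
Visit XU → queue [BF]
Visit BF → queue []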